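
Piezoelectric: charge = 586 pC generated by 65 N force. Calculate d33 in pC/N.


d33 = 586 / 65 = 9.0 pC/N

9.0


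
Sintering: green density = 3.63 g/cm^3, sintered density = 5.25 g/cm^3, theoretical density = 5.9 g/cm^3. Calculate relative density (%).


Relative = 5.25 / 5.9 * 100 = 89.0%

89.0


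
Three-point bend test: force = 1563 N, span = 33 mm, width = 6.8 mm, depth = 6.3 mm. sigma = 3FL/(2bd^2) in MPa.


sigma = 3*1563*33/(2*6.8*6.3^2) = 286.7 MPa

286.7


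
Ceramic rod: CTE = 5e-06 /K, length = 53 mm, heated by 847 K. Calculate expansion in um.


dL = 5e-06 * 53 * 847 * 1000 = 224.455 um

224.455


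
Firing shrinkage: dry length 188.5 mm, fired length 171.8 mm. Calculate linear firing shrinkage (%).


FS = (188.5 - 171.8) / 188.5 * 100 = 8.86%

8.86


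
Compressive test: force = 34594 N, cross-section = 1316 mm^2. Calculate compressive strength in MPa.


CS = 34594 / 1316 = 26.3 MPa

26.3


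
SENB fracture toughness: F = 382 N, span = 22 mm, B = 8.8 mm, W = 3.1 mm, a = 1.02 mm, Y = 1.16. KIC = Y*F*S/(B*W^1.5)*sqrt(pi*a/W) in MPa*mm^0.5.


KIC = 1.16*382*22/(8.8*3.1^1.5)*sqrt(pi*1.02/3.1) = 206.35

206.35


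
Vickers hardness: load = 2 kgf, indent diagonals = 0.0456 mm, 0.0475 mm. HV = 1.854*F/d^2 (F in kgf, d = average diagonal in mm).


d_avg = (0.0456+0.0475)/2 = 0.04655 mm
HV = 1.854*2/0.04655^2 = 1711

1711


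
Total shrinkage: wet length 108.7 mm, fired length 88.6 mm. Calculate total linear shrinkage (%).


TS = (108.7 - 88.6) / 108.7 * 100 = 18.49%

18.49


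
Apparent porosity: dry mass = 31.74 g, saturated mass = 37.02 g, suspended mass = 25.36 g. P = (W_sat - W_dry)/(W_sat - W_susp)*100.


P = (37.02 - 31.74) / (37.02 - 25.36) * 100 = 5.28 / 11.66 * 100 = 45.3%

45.3


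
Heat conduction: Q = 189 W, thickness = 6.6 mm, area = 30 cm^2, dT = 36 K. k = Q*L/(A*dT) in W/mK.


k = 189*6.6/1000/(30/10000*36) = 11.55 W/mK

11.55


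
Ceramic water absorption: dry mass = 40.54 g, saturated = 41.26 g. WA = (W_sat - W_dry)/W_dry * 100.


WA = (41.26 - 40.54) / 40.54 * 100 = 1.78%

1.78


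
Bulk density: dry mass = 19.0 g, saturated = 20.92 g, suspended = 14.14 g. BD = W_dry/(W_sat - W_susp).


BD = 19.0 / (20.92 - 14.14) = 19.0 / 6.78 = 2.802 g/cm^3

2.802


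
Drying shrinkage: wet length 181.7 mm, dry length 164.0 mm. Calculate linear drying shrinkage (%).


DS = (181.7 - 164.0) / 181.7 * 100 = 9.74%

9.74


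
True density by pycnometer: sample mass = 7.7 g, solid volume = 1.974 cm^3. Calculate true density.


TD = 7.7 / 1.974 = 3.901 g/cm^3

3.901


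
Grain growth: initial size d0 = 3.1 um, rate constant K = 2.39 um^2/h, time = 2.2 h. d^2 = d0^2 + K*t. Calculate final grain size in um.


d^2 = 3.1^2 + 2.39*2.2 = 14.868
d = sqrt(14.868) = 3.86 um

3.86


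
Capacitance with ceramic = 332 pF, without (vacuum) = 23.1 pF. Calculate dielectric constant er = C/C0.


er = 332 / 23.1 = 14.37

14.37


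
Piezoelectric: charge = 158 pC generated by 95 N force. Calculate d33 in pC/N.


d33 = 158 / 95 = 1.7 pC/N

1.7


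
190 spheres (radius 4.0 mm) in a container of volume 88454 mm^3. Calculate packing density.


V_sphere = 4/3*pi*4.0^3 = 268.0826 mm^3
Total V = 190*268.0826 = 50935.694 mm^3
PD = 50935.694 / 88454 = 0.576

0.576


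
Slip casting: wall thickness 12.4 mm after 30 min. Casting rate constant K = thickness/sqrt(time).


K = 12.4 / sqrt(30) = 12.4 / 5.4772 = 2.264 mm/min^0.5

2.264


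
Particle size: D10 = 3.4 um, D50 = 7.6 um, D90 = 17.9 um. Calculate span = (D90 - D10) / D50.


Span = (17.9 - 3.4) / 7.6 = 14.5 / 7.6 = 1.908

1.908


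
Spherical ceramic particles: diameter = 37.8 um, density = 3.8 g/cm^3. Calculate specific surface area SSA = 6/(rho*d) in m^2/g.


SSA = 6 / (3.8 * 37.8) = 0.042 m^2/g

0.042


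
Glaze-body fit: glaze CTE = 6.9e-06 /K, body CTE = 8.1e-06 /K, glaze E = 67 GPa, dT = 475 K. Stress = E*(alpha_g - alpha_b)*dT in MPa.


Stress = 67*1000*(6.9e-06 - 8.1e-06)*475 = -38.2 MPa

-38.2


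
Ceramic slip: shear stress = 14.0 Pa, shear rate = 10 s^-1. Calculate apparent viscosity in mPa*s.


eta = tau/gamma * 1000 = 14.0/10 * 1000 = 1400.0 mPa*s

1400.0


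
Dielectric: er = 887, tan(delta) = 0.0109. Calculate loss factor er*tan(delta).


Loss = 887 * 0.0109 = 9.668

9.668


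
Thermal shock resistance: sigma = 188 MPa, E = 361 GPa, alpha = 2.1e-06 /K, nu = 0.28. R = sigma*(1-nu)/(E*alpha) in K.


R = 188*(1-0.28)/(361*1000*2.1e-06) = 179 K

179


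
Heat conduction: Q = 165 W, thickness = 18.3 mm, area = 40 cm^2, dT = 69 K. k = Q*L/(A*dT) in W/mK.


k = 165*18.3/1000/(40/10000*69) = 10.94 W/mK

10.94


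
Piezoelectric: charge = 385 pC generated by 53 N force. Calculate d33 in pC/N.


d33 = 385 / 53 = 7.3 pC/N

7.3


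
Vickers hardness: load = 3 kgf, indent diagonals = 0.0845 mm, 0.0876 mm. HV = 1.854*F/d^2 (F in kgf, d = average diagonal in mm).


d_avg = (0.0845+0.0876)/2 = 0.08605 mm
HV = 1.854*3/0.08605^2 = 751

751


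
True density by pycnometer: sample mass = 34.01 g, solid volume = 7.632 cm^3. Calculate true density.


TD = 34.01 / 7.632 = 4.456 g/cm^3

4.456


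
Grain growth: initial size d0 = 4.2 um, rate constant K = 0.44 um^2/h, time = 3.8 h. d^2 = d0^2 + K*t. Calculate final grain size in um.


d^2 = 4.2^2 + 0.44*3.8 = 19.312
d = sqrt(19.312) = 4.39 um

4.39


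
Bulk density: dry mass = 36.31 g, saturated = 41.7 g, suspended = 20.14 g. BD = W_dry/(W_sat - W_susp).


BD = 36.31 / (41.7 - 20.14) = 36.31 / 21.56 = 1.684 g/cm^3

1.684


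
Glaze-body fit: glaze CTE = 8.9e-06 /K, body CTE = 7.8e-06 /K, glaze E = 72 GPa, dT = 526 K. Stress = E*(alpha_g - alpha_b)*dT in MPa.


Stress = 72*1000*(8.9e-06 - 7.8e-06)*526 = 41.7 MPa

41.7


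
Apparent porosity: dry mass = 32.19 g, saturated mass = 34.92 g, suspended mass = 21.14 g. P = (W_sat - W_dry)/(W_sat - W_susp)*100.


P = (34.92 - 32.19) / (34.92 - 21.14) * 100 = 2.73 / 13.78 * 100 = 19.8%

19.8


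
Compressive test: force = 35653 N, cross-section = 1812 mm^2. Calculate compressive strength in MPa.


CS = 35653 / 1812 = 19.7 MPa

19.7


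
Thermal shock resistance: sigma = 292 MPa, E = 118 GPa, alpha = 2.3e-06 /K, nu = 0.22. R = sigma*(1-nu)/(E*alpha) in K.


R = 292*(1-0.22)/(118*1000*2.3e-06) = 839 K

839


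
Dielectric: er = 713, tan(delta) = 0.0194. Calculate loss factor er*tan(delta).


Loss = 713 * 0.0194 = 13.832

13.832


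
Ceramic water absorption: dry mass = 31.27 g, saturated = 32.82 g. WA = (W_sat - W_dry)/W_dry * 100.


WA = (32.82 - 31.27) / 31.27 * 100 = 4.96%

4.96


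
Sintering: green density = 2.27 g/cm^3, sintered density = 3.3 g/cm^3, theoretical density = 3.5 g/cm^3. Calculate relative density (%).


Relative = 3.3 / 3.5 * 100 = 94.3%

94.3


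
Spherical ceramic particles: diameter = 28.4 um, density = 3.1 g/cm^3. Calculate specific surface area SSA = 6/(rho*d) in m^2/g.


SSA = 6 / (3.1 * 28.4) = 0.068 m^2/g

0.068


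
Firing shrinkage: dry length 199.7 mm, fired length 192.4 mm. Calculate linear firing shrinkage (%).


FS = (199.7 - 192.4) / 199.7 * 100 = 3.66%

3.66


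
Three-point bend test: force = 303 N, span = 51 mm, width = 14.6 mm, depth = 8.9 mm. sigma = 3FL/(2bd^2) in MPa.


sigma = 3*303*51/(2*14.6*8.9^2) = 20.0 MPa

20.0


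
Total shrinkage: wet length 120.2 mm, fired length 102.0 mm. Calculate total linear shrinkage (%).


TS = (120.2 - 102.0) / 120.2 * 100 = 15.14%

15.14


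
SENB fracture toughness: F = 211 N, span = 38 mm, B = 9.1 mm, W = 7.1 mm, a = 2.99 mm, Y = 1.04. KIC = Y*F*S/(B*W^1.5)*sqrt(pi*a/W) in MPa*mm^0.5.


KIC = 1.04*211*38/(9.1*7.1^1.5)*sqrt(pi*2.99/7.1) = 55.71

55.71


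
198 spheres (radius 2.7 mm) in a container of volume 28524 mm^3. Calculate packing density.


V_sphere = 4/3*pi*2.7^3 = 82.448 mm^3
Total V = 198*82.448 = 16324.704 mm^3
PD = 16324.704 / 28524 = 0.572

0.572


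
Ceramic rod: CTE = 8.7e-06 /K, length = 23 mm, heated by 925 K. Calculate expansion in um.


dL = 8.7e-06 * 23 * 925 * 1000 = 185.093 um

185.093


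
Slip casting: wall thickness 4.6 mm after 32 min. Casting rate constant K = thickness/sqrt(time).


K = 4.6 / sqrt(32) = 4.6 / 5.6569 = 0.813 mm/min^0.5

0.813


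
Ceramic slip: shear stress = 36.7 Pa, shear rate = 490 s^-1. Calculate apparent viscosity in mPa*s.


eta = tau/gamma * 1000 = 36.7/490 * 1000 = 74.9 mPa*s

74.9


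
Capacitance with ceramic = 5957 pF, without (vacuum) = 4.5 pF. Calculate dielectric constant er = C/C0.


er = 5957 / 4.5 = 1323.78

1323.78


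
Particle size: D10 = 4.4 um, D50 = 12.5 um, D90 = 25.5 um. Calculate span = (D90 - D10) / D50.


Span = (25.5 - 4.4) / 12.5 = 21.1 / 12.5 = 1.688

1.688


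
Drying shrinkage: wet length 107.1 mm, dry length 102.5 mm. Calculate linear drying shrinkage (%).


DS = (107.1 - 102.5) / 107.1 * 100 = 4.3%

4.3


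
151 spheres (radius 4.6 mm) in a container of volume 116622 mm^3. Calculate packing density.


V_sphere = 4/3*pi*4.6^3 = 407.7201 mm^3
Total V = 151*407.7201 = 61565.7351 mm^3
PD = 61565.7351 / 116622 = 0.528

0.528


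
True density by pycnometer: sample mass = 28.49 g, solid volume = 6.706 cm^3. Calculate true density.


TD = 28.49 / 6.706 = 4.248 g/cm^3

4.248


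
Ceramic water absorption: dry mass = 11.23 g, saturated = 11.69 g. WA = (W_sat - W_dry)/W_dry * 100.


WA = (11.69 - 11.23) / 11.23 * 100 = 4.1%

4.1


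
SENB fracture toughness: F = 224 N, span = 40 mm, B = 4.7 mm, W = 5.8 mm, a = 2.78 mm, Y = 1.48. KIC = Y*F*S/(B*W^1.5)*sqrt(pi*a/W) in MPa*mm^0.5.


KIC = 1.48*224*40/(4.7*5.8^1.5)*sqrt(pi*2.78/5.8) = 247.86

247.86


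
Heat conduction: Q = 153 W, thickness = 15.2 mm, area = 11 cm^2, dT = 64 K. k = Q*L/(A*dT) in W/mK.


k = 153*15.2/1000/(11/10000*64) = 33.03 W/mK

33.03


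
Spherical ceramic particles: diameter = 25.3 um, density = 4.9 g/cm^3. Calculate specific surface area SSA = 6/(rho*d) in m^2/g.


SSA = 6 / (4.9 * 25.3) = 0.048 m^2/g

0.048


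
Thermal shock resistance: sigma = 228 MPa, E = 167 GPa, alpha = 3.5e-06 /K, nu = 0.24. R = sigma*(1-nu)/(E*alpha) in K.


R = 228*(1-0.24)/(167*1000*3.5e-06) = 296 K

296


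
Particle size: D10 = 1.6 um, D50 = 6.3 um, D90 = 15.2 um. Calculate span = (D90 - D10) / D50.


Span = (15.2 - 1.6) / 6.3 = 13.6 / 6.3 = 2.159

2.159


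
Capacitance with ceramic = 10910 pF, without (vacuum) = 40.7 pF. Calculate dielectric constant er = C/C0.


er = 10910 / 40.7 = 268.06

268.06


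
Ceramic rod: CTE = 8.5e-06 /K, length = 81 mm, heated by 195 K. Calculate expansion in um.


dL = 8.5e-06 * 81 * 195 * 1000 = 134.258 um

134.258


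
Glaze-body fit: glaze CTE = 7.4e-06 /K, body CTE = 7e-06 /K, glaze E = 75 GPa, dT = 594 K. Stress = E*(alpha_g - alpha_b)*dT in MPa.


Stress = 75*1000*(7.4e-06 - 7e-06)*594 = 17.8 MPa

17.8


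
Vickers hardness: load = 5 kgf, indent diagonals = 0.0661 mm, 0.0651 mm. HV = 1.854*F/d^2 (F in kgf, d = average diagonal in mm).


d_avg = (0.0661+0.0651)/2 = 0.0656 mm
HV = 1.854*5/0.0656^2 = 2154

2154


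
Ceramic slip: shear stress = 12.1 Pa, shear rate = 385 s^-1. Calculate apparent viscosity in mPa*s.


eta = tau/gamma * 1000 = 12.1/385 * 1000 = 31.4 mPa*s

31.4


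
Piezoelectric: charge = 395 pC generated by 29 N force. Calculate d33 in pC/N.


d33 = 395 / 29 = 13.6 pC/N

13.6


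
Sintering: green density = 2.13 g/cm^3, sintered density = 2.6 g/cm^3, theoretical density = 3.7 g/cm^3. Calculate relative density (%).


Relative = 2.6 / 3.7 * 100 = 70.3%

70.3


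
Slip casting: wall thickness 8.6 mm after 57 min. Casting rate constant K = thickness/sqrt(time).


K = 8.6 / sqrt(57) = 8.6 / 7.5498 = 1.139 mm/min^0.5

1.139


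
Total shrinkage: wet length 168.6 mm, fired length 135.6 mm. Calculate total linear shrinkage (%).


TS = (168.6 - 135.6) / 168.6 * 100 = 19.57%

19.57


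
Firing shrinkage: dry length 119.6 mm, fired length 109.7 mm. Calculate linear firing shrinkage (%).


FS = (119.6 - 109.7) / 119.6 * 100 = 8.28%

8.28


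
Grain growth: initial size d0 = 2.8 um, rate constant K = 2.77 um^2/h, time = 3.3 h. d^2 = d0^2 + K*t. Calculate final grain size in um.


d^2 = 2.8^2 + 2.77*3.3 = 16.981
d = sqrt(16.981) = 4.12 um

4.12


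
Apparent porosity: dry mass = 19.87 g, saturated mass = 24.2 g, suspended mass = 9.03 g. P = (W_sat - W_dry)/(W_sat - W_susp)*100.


P = (24.2 - 19.87) / (24.2 - 9.03) * 100 = 4.33 / 15.17 * 100 = 28.5%

28.5


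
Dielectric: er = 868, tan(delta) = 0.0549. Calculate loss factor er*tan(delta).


Loss = 868 * 0.0549 = 47.653

47.653


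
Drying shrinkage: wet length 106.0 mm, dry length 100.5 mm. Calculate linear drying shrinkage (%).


DS = (106.0 - 100.5) / 106.0 * 100 = 5.19%

5.19


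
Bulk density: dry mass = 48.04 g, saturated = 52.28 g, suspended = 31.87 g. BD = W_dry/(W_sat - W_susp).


BD = 48.04 / (52.28 - 31.87) = 48.04 / 20.41 = 2.354 g/cm^3

2.354


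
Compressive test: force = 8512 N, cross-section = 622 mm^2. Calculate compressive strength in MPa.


CS = 8512 / 622 = 13.7 MPa

13.7


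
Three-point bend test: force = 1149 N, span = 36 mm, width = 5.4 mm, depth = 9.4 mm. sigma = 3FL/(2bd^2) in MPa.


sigma = 3*1149*36/(2*5.4*9.4^2) = 130.0 MPa

130.0


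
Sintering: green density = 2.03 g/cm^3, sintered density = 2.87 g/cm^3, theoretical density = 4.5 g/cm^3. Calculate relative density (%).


Relative = 2.87 / 4.5 * 100 = 63.8%

63.8


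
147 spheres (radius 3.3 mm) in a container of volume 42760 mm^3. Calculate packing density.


V_sphere = 4/3*pi*3.3^3 = 150.5326 mm^3
Total V = 147*150.5326 = 22128.2922 mm^3
PD = 22128.2922 / 42760 = 0.517

0.517


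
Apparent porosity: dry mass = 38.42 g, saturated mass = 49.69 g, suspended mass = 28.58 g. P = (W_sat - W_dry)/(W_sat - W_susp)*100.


P = (49.69 - 38.42) / (49.69 - 28.58) * 100 = 11.27 / 21.11 * 100 = 53.4%

53.4


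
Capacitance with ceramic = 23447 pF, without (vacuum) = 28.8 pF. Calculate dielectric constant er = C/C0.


er = 23447 / 28.8 = 814.13

814.13


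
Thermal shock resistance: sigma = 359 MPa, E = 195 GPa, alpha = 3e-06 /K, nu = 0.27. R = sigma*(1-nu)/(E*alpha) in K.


R = 359*(1-0.27)/(195*1000*3e-06) = 448 K

448


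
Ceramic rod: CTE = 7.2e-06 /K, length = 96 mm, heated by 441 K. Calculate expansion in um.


dL = 7.2e-06 * 96 * 441 * 1000 = 304.819 um

304.819


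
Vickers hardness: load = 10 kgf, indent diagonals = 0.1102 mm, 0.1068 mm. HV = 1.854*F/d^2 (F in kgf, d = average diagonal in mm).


d_avg = (0.1102+0.1068)/2 = 0.1085 mm
HV = 1.854*10/0.1085^2 = 1575

1575


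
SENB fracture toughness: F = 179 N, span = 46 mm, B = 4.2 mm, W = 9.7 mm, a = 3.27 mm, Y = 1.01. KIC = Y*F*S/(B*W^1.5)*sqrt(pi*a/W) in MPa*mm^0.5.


KIC = 1.01*179*46/(4.2*9.7^1.5)*sqrt(pi*3.27/9.7) = 67.45

67.45


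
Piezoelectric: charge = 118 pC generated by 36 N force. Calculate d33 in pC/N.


d33 = 118 / 36 = 3.3 pC/N

3.3


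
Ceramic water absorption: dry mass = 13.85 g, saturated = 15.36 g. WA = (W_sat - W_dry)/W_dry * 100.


WA = (15.36 - 13.85) / 13.85 * 100 = 10.9%

10.9


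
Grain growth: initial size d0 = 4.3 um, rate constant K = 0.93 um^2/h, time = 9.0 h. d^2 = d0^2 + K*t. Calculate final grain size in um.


d^2 = 4.3^2 + 0.93*9.0 = 26.86
d = sqrt(26.86) = 5.18 um

5.18


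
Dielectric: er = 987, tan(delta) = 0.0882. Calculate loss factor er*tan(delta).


Loss = 987 * 0.0882 = 87.053

87.053


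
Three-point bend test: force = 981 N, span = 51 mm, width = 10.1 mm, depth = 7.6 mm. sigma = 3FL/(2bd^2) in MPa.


sigma = 3*981*51/(2*10.1*7.6^2) = 128.6 MPa

128.6


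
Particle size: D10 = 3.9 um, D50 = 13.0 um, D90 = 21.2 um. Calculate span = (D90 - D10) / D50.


Span = (21.2 - 3.9) / 13.0 = 17.3 / 13.0 = 1.331

1.331


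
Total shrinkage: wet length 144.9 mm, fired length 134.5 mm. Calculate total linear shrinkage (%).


TS = (144.9 - 134.5) / 144.9 * 100 = 7.18%

7.18


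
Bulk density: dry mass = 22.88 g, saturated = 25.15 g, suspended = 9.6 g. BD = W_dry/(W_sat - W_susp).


BD = 22.88 / (25.15 - 9.6) = 22.88 / 15.55 = 1.471 g/cm^3

1.471


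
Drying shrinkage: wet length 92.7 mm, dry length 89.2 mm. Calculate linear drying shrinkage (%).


DS = (92.7 - 89.2) / 92.7 * 100 = 3.78%

3.78


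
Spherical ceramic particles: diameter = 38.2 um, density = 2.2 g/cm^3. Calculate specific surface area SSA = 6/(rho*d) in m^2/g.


SSA = 6 / (2.2 * 38.2) = 0.071 m^2/g

0.071


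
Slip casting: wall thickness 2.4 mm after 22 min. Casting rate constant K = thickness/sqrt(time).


K = 2.4 / sqrt(22) = 2.4 / 4.6904 = 0.512 mm/min^0.5

0.512


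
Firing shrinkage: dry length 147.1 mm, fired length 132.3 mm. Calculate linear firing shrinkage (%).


FS = (147.1 - 132.3) / 147.1 * 100 = 10.06%

10.06


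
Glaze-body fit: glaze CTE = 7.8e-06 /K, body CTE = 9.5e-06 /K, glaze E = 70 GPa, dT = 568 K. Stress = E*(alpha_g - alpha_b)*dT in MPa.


Stress = 70*1000*(7.8e-06 - 9.5e-06)*568 = -67.6 MPa

-67.6


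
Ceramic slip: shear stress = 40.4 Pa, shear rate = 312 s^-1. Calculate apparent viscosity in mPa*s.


eta = tau/gamma * 1000 = 40.4/312 * 1000 = 129.5 mPa*s

129.5


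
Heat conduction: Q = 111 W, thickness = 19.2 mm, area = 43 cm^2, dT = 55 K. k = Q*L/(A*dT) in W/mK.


k = 111*19.2/1000/(43/10000*55) = 9.01 W/mK

9.01


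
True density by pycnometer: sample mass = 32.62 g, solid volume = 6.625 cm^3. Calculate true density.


TD = 32.62 / 6.625 = 4.924 g/cm^3

4.924


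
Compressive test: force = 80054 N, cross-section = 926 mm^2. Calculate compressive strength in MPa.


CS = 80054 / 926 = 86.5 MPa

86.5


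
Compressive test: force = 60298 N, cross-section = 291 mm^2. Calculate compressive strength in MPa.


CS = 60298 / 291 = 207.2 MPa

207.2


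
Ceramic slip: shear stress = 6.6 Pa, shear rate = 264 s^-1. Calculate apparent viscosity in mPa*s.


eta = tau/gamma * 1000 = 6.6/264 * 1000 = 25.0 mPa*s

25.0


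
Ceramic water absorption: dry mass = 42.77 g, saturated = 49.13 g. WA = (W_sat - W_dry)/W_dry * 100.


WA = (49.13 - 42.77) / 42.77 * 100 = 14.87%

14.87


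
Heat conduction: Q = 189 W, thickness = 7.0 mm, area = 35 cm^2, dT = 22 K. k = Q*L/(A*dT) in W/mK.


k = 189*7.0/1000/(35/10000*22) = 17.18 W/mK

17.18


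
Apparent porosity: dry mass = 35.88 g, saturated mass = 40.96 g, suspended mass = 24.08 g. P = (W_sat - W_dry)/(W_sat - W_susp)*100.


P = (40.96 - 35.88) / (40.96 - 24.08) * 100 = 5.08 / 16.88 * 100 = 30.1%

30.1


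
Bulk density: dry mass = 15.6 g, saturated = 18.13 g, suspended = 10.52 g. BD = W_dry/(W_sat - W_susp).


BD = 15.6 / (18.13 - 10.52) = 15.6 / 7.61 = 2.05 g/cm^3

2.05


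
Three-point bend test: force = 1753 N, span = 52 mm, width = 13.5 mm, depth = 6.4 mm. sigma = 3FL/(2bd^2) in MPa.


sigma = 3*1753*52/(2*13.5*6.4^2) = 247.3 MPa

247.3


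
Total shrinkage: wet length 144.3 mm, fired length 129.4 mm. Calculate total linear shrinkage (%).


TS = (144.3 - 129.4) / 144.3 * 100 = 10.33%

10.33


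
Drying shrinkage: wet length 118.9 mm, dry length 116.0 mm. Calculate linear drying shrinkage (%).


DS = (118.9 - 116.0) / 118.9 * 100 = 2.44%

2.44


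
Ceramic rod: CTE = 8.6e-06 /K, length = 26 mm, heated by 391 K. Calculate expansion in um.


dL = 8.6e-06 * 26 * 391 * 1000 = 87.428 um

87.428


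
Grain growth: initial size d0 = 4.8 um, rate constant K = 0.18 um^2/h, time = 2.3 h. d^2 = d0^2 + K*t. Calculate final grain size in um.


d^2 = 4.8^2 + 0.18*2.3 = 23.454
d = sqrt(23.454) = 4.84 um

4.84


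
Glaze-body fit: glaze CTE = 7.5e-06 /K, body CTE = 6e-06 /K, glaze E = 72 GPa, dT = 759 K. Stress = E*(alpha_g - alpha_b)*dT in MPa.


Stress = 72*1000*(7.5e-06 - 6e-06)*759 = 82.0 MPa

82.0


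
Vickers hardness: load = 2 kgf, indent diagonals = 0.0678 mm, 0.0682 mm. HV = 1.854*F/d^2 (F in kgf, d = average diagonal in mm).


d_avg = (0.0678+0.0682)/2 = 0.068 mm
HV = 1.854*2/0.068^2 = 802

802


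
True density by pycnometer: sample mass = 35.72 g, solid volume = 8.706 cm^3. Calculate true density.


TD = 35.72 / 8.706 = 4.103 g/cm^3

4.103


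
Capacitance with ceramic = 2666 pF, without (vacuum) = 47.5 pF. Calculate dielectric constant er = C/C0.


er = 2666 / 47.5 = 56.13

56.13


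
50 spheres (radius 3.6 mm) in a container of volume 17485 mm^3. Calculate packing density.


V_sphere = 4/3*pi*3.6^3 = 195.4322 mm^3
Total V = 50*195.4322 = 9771.61 mm^3
PD = 9771.61 / 17485 = 0.559

0.559


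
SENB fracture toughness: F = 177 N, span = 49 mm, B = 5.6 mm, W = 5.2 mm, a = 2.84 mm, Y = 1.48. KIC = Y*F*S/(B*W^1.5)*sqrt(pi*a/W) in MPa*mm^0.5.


KIC = 1.48*177*49/(5.6*5.2^1.5)*sqrt(pi*2.84/5.2) = 253.2

253.2


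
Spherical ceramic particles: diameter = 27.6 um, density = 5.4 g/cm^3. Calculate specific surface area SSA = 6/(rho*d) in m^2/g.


SSA = 6 / (5.4 * 27.6) = 0.04 m^2/g

0.04


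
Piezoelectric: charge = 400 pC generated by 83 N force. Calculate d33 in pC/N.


d33 = 400 / 83 = 4.8 pC/N

4.8


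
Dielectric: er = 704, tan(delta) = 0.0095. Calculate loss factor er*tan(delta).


Loss = 704 * 0.0095 = 6.688

6.688


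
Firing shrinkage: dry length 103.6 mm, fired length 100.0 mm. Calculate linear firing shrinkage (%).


FS = (103.6 - 100.0) / 103.6 * 100 = 3.47%

3.47


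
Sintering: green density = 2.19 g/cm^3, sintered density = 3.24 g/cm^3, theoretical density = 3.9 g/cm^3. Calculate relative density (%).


Relative = 3.24 / 3.9 * 100 = 83.1%

83.1


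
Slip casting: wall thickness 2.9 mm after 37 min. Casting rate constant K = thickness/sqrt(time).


K = 2.9 / sqrt(37) = 2.9 / 6.0828 = 0.477 mm/min^0.5

0.477


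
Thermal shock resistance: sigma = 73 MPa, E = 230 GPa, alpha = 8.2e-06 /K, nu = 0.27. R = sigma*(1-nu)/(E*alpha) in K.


R = 73*(1-0.27)/(230*1000*8.2e-06) = 28 K

28


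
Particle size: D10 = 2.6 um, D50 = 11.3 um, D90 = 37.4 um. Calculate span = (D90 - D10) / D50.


Span = (37.4 - 2.6) / 11.3 = 34.8 / 11.3 = 3.08

3.08


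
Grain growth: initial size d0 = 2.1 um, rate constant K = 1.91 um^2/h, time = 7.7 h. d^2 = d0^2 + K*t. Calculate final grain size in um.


d^2 = 2.1^2 + 1.91*7.7 = 19.117
d = sqrt(19.117) = 4.37 um

4.37


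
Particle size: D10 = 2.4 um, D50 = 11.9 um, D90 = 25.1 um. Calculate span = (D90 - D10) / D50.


Span = (25.1 - 2.4) / 11.9 = 22.7 / 11.9 = 1.908

1.908


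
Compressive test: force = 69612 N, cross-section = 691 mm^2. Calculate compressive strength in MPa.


CS = 69612 / 691 = 100.7 MPa

100.7


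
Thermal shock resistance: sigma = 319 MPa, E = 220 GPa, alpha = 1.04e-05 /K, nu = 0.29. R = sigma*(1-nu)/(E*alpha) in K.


R = 319*(1-0.29)/(220*1000*1.04e-05) = 99 K

99


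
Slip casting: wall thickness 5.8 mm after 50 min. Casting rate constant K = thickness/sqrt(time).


K = 5.8 / sqrt(50) = 5.8 / 7.0711 = 0.82 mm/min^0.5

0.82


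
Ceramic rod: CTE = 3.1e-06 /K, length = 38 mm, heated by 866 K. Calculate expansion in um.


dL = 3.1e-06 * 38 * 866 * 1000 = 102.015 um

102.015


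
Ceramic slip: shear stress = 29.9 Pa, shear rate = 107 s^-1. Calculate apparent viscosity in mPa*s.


eta = tau/gamma * 1000 = 29.9/107 * 1000 = 279.4 mPa*s

279.4


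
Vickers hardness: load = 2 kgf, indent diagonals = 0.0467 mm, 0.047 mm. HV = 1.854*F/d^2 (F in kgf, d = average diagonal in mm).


d_avg = (0.0467+0.047)/2 = 0.04685 mm
HV = 1.854*2/0.04685^2 = 1689

1689


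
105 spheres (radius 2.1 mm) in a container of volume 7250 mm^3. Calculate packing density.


V_sphere = 4/3*pi*2.1^3 = 38.7924 mm^3
Total V = 105*38.7924 = 4073.202 mm^3
PD = 4073.202 / 7250 = 0.562

0.562


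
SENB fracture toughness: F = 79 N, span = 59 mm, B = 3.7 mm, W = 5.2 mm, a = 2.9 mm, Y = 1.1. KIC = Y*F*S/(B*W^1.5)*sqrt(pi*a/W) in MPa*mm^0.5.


KIC = 1.1*79*59/(3.7*5.2^1.5)*sqrt(pi*2.9/5.2) = 154.68

154.68


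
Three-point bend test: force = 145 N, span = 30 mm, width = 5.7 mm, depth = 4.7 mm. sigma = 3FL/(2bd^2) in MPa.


sigma = 3*145*30/(2*5.7*4.7^2) = 51.8 MPa

51.8


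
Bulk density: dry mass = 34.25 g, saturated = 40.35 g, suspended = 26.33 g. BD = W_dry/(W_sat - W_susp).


BD = 34.25 / (40.35 - 26.33) = 34.25 / 14.02 = 2.443 g/cm^3

2.443


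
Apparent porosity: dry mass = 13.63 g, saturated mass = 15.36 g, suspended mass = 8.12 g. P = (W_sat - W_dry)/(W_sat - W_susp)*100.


P = (15.36 - 13.63) / (15.36 - 8.12) * 100 = 1.73 / 7.24 * 100 = 23.9%

23.9


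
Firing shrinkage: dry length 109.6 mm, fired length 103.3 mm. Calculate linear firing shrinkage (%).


FS = (109.6 - 103.3) / 109.6 * 100 = 5.75%

5.75


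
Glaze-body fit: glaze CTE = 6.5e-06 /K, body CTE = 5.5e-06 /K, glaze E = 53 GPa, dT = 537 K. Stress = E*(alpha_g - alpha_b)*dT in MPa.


Stress = 53*1000*(6.5e-06 - 5.5e-06)*537 = 28.5 MPa

28.5


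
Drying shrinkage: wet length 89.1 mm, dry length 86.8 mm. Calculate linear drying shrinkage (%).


DS = (89.1 - 86.8) / 89.1 * 100 = 2.58%

2.58


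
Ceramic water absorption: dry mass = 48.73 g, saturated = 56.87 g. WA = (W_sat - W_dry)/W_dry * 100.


WA = (56.87 - 48.73) / 48.73 * 100 = 16.7%

16.7


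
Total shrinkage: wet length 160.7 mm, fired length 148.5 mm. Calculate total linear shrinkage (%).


TS = (160.7 - 148.5) / 160.7 * 100 = 7.59%

7.59


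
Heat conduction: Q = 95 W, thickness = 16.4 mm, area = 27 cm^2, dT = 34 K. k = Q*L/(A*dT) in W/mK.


k = 95*16.4/1000/(27/10000*34) = 16.97 W/mK

16.97


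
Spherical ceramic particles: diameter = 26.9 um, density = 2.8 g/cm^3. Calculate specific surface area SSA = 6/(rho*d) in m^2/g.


SSA = 6 / (2.8 * 26.9) = 0.08 m^2/g

0.08


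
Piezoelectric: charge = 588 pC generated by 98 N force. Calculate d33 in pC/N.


d33 = 588 / 98 = 6.0 pC/N

6.0


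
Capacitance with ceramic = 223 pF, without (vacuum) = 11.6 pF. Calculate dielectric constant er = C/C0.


er = 223 / 11.6 = 19.22

19.22


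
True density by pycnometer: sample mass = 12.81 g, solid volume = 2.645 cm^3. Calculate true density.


TD = 12.81 / 2.645 = 4.843 g/cm^3

4.843


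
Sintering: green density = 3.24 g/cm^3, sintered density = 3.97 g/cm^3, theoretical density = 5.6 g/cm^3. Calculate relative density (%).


Relative = 3.97 / 5.6 * 100 = 70.9%

70.9


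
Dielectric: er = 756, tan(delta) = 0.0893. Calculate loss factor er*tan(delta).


Loss = 756 * 0.0893 = 67.511

67.511


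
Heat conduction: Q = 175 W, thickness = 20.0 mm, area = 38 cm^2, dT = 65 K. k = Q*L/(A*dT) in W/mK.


k = 175*20.0/1000/(38/10000*65) = 14.17 W/mK

14.17


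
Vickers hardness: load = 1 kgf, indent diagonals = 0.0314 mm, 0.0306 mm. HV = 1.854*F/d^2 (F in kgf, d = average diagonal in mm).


d_avg = (0.0314+0.0306)/2 = 0.031 mm
HV = 1.854*1/0.031^2 = 1929

1929


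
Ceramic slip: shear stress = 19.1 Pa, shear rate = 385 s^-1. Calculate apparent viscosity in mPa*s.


eta = tau/gamma * 1000 = 19.1/385 * 1000 = 49.6 mPa*s

49.6


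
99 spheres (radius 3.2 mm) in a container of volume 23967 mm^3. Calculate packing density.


V_sphere = 4/3*pi*3.2^3 = 137.2583 mm^3
Total V = 99*137.2583 = 13588.5717 mm^3
PD = 13588.5717 / 23967 = 0.567

0.567


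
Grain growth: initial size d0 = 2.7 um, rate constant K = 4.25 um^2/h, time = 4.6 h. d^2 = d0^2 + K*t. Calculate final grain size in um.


d^2 = 2.7^2 + 4.25*4.6 = 26.84
d = sqrt(26.84) = 5.18 um

5.18


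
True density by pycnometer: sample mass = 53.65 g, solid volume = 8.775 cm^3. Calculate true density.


TD = 53.65 / 8.775 = 6.114 g/cm^3

6.114


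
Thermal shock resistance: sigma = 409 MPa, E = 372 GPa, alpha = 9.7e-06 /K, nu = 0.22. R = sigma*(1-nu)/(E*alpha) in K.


R = 409*(1-0.22)/(372*1000*9.7e-06) = 88 K

88


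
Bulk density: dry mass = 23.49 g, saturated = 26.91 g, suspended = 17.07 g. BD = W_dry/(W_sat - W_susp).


BD = 23.49 / (26.91 - 17.07) = 23.49 / 9.84 = 2.387 g/cm^3

2.387


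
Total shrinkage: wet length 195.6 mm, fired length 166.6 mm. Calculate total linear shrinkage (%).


TS = (195.6 - 166.6) / 195.6 * 100 = 14.83%

14.83


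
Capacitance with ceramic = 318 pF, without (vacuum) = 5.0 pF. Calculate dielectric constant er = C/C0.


er = 318 / 5.0 = 63.6

63.6


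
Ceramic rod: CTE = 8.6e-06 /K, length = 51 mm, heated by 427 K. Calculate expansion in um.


dL = 8.6e-06 * 51 * 427 * 1000 = 187.282 um

187.282


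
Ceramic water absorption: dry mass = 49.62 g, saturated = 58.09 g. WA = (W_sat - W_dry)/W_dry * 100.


WA = (58.09 - 49.62) / 49.62 * 100 = 17.07%

17.07


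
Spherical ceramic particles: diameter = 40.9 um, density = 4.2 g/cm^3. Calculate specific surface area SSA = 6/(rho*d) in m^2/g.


SSA = 6 / (4.2 * 40.9) = 0.035 m^2/g

0.035


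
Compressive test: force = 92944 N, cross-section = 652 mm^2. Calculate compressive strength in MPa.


CS = 92944 / 652 = 142.6 MPa

142.6


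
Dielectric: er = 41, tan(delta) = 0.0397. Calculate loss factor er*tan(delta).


Loss = 41 * 0.0397 = 1.628

1.628


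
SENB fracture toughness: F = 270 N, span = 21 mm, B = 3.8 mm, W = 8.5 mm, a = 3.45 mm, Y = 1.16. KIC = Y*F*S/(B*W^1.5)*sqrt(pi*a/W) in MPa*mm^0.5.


KIC = 1.16*270*21/(3.8*8.5^1.5)*sqrt(pi*3.45/8.5) = 78.87

78.87


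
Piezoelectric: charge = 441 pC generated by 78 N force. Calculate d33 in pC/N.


d33 = 441 / 78 = 5.7 pC/N

5.7


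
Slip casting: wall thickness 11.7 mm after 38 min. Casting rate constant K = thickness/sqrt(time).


K = 11.7 / sqrt(38) = 11.7 / 6.1644 = 1.898 mm/min^0.5

1.898


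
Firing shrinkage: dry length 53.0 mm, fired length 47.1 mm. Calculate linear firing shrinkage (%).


FS = (53.0 - 47.1) / 53.0 * 100 = 11.13%

11.13


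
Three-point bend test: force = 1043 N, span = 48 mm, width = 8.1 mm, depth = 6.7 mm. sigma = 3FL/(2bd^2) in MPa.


sigma = 3*1043*48/(2*8.1*6.7^2) = 206.5 MPa

206.5


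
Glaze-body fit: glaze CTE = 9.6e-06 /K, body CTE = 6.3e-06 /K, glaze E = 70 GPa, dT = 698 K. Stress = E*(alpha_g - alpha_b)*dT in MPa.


Stress = 70*1000*(9.6e-06 - 6.3e-06)*698 = 161.2 MPa

161.2


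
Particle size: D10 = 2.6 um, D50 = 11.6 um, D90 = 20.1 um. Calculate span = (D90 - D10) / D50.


Span = (20.1 - 2.6) / 11.6 = 17.5 / 11.6 = 1.509

1.509


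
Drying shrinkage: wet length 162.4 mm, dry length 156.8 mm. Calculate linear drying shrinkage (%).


DS = (162.4 - 156.8) / 162.4 * 100 = 3.45%

3.45


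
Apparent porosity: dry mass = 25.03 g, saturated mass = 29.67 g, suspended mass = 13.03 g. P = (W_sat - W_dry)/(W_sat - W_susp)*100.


P = (29.67 - 25.03) / (29.67 - 13.03) * 100 = 4.64 / 16.64 * 100 = 27.9%

27.9


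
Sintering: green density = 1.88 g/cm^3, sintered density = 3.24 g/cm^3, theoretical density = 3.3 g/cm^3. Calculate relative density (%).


Relative = 3.24 / 3.3 * 100 = 98.2%

98.2


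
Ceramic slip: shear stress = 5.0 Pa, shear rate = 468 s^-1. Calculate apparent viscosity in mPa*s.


eta = tau/gamma * 1000 = 5.0/468 * 1000 = 10.7 mPa*s

10.7


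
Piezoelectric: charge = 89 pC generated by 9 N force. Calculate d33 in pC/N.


d33 = 89 / 9 = 9.9 pC/N

9.9


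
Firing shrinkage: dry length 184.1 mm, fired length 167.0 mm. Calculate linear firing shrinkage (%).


FS = (184.1 - 167.0) / 184.1 * 100 = 9.29%

9.29


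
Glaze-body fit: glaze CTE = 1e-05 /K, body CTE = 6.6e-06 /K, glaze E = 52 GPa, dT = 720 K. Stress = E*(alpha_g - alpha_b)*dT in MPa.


Stress = 52*1000*(1e-05 - 6.6e-06)*720 = 127.3 MPa

127.3


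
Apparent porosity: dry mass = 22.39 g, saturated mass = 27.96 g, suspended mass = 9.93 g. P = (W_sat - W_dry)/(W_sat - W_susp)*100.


P = (27.96 - 22.39) / (27.96 - 9.93) * 100 = 5.57 / 18.03 * 100 = 30.9%

30.9


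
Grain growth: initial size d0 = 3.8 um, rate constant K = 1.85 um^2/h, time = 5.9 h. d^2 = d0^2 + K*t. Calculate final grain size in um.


d^2 = 3.8^2 + 1.85*5.9 = 25.355
d = sqrt(25.355) = 5.04 um

5.04


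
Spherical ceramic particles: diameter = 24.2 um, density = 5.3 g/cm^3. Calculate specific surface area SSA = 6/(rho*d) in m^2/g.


SSA = 6 / (5.3 * 24.2) = 0.047 m^2/g

0.047


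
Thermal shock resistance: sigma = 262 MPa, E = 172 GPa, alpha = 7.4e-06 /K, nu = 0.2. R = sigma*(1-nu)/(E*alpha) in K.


R = 262*(1-0.2)/(172*1000*7.4e-06) = 165 K

165


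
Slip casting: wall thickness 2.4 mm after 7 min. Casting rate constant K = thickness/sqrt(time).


K = 2.4 / sqrt(7) = 2.4 / 2.6458 = 0.907 mm/min^0.5

0.907


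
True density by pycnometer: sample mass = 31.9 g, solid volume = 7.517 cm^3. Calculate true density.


TD = 31.9 / 7.517 = 4.244 g/cm^3

4.244


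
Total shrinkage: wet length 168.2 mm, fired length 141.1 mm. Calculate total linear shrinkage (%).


TS = (168.2 - 141.1) / 168.2 * 100 = 16.11%

16.11


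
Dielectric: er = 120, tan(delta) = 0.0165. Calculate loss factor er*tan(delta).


Loss = 120 * 0.0165 = 1.98

1.98


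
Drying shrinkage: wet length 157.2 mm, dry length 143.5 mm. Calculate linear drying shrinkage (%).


DS = (157.2 - 143.5) / 157.2 * 100 = 8.72%

8.72


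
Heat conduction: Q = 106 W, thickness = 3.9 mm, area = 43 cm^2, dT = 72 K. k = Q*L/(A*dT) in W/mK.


k = 106*3.9/1000/(43/10000*72) = 1.34 W/mK

1.34


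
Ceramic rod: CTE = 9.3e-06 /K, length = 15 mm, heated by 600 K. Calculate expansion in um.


dL = 9.3e-06 * 15 * 600 * 1000 = 83.7 um

83.7


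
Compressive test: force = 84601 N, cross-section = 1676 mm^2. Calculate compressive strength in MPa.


CS = 84601 / 1676 = 50.5 MPa

50.5


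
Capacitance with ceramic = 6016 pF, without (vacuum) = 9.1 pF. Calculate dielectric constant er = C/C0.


er = 6016 / 9.1 = 661.1

661.1


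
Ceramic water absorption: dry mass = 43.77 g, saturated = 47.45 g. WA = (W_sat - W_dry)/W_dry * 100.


WA = (47.45 - 43.77) / 43.77 * 100 = 8.41%

8.41


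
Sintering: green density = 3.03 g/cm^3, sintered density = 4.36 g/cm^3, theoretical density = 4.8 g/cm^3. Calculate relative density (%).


Relative = 4.36 / 4.8 * 100 = 90.8%

90.8


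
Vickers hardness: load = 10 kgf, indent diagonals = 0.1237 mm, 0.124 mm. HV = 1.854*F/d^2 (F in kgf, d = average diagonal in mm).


d_avg = (0.1237+0.124)/2 = 0.12385 mm
HV = 1.854*10/0.12385^2 = 1209

1209


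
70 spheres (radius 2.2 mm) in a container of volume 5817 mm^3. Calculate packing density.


V_sphere = 4/3*pi*2.2^3 = 44.6022 mm^3
Total V = 70*44.6022 = 3122.154 mm^3
PD = 3122.154 / 5817 = 0.537

0.537


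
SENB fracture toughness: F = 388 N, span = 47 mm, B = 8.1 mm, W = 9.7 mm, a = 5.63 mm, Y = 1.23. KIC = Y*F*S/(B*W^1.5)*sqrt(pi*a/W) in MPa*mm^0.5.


KIC = 1.23*388*47/(8.1*9.7^1.5)*sqrt(pi*5.63/9.7) = 123.78

123.78


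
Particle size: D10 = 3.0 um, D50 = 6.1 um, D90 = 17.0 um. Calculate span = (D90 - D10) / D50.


Span = (17.0 - 3.0) / 6.1 = 14.0 / 6.1 = 2.295

2.295


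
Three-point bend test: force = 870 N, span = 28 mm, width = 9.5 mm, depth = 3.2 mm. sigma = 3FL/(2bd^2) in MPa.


sigma = 3*870*28/(2*9.5*3.2^2) = 375.6 MPa

375.6


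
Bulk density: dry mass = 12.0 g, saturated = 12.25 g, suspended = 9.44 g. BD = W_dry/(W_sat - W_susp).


BD = 12.0 / (12.25 - 9.44) = 12.0 / 2.81 = 4.27 g/cm^3

4.27


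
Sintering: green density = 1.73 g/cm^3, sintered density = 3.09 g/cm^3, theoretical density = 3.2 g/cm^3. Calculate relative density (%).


Relative = 3.09 / 3.2 * 100 = 96.6%

96.6


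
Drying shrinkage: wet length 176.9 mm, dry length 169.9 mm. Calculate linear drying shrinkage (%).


DS = (176.9 - 169.9) / 176.9 * 100 = 3.96%

3.96


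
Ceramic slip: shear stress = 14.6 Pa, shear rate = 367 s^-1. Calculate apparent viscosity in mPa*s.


eta = tau/gamma * 1000 = 14.6/367 * 1000 = 39.8 mPa*s

39.8


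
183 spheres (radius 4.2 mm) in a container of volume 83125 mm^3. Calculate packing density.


V_sphere = 4/3*pi*4.2^3 = 310.3391 mm^3
Total V = 183*310.3391 = 56792.0553 mm^3
PD = 56792.0553 / 83125 = 0.683

0.683


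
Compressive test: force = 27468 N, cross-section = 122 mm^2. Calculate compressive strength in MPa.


CS = 27468 / 122 = 225.1 MPa

225.1


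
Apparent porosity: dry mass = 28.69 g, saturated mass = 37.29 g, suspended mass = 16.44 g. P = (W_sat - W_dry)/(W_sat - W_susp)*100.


P = (37.29 - 28.69) / (37.29 - 16.44) * 100 = 8.6 / 20.85 * 100 = 41.2%

41.2


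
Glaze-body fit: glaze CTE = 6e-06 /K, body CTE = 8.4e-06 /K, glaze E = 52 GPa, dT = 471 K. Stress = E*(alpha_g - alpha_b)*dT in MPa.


Stress = 52*1000*(6e-06 - 8.4e-06)*471 = -58.8 MPa

-58.8


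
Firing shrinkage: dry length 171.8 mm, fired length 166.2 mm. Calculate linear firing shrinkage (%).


FS = (171.8 - 166.2) / 171.8 * 100 = 3.26%

3.26


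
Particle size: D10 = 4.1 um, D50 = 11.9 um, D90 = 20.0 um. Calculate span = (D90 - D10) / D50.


Span = (20.0 - 4.1) / 11.9 = 15.9 / 11.9 = 1.336

1.336


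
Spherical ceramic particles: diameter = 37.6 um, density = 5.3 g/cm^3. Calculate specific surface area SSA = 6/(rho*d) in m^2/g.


SSA = 6 / (5.3 * 37.6) = 0.03 m^2/g

0.03


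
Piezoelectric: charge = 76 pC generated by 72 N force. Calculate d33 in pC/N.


d33 = 76 / 72 = 1.1 pC/N

1.1


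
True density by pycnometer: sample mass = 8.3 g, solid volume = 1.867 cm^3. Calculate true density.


TD = 8.3 / 1.867 = 4.446 g/cm^3

4.446


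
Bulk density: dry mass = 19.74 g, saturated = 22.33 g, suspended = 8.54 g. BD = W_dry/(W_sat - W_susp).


BD = 19.74 / (22.33 - 8.54) = 19.74 / 13.79 = 1.431 g/cm^3

1.431


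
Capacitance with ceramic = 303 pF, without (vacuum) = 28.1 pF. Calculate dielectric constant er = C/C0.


er = 303 / 28.1 = 10.78

10.78


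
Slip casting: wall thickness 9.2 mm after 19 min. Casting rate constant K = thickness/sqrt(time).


K = 9.2 / sqrt(19) = 9.2 / 4.3589 = 2.111 mm/min^0.5

2.111


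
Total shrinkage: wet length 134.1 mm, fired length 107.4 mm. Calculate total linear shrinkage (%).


TS = (134.1 - 107.4) / 134.1 * 100 = 19.91%

19.91


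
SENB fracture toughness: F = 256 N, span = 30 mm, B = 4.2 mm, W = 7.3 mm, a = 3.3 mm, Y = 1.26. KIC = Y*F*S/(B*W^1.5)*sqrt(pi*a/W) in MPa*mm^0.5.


KIC = 1.26*256*30/(4.2*7.3^1.5)*sqrt(pi*3.3/7.3) = 139.21

139.21


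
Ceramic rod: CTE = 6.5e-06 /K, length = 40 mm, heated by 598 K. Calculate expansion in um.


dL = 6.5e-06 * 40 * 598 * 1000 = 155.48 um

155.48


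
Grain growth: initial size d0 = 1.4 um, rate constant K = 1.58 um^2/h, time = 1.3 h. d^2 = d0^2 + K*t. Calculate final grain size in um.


d^2 = 1.4^2 + 1.58*1.3 = 4.014
d = sqrt(4.014) = 2.0 um

2.0


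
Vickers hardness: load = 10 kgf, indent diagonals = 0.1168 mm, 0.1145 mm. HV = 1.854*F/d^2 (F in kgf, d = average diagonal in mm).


d_avg = (0.1168+0.1145)/2 = 0.11565 mm
HV = 1.854*10/0.11565^2 = 1386

1386


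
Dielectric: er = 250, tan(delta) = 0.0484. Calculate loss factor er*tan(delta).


Loss = 250 * 0.0484 = 12.1

12.1


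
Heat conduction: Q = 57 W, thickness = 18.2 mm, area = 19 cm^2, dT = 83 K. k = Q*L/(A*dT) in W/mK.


k = 57*18.2/1000/(19/10000*83) = 6.58 W/mK

6.58


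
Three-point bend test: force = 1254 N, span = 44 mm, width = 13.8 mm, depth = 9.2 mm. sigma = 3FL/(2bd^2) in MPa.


sigma = 3*1254*44/(2*13.8*9.2^2) = 70.9 MPa

70.9


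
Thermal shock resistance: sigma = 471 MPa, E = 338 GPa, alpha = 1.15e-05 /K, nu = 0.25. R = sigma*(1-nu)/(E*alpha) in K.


R = 471*(1-0.25)/(338*1000*1.15e-05) = 91 K

91
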